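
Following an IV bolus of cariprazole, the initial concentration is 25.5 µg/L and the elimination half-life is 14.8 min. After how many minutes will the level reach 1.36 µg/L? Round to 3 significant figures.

k = ln 2 / 14.8 = 0.04683 min⁻¹
C(t) = C₀ e^(−kt)  ⇒  t = ln(C₀/C) / k
t = ln(25.5/1.36) / 0.04683 = 2.931 / 0.04683 ≈ 62.6 minutes

62.6 minutes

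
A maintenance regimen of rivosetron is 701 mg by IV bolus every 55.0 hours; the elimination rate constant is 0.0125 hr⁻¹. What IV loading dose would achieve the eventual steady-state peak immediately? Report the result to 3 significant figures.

Accumulation ratio R = 1 / (1 − e^(−kτ)) = 1 / (1 − e^(−0.01250×55.0)) = 1 / (1 − 0.5028) = 2.011
Loading dose = maintenance dose × R = 701 × 2.011 ≈ 1410 mg

1410 mg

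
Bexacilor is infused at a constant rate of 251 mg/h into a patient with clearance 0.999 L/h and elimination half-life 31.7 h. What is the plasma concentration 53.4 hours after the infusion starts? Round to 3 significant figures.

173 mg/L

Css = rate / CL = 251 / 0.999 = 251.3 mg/L
k = ln 2 / 31.7 = 0.02187 h⁻¹
C(t) = Css (1 − e^(−kt)) = 251.3 × (1 − e^(−1.168)) = 251.3 × 0.6889 ≈ 173 mg/L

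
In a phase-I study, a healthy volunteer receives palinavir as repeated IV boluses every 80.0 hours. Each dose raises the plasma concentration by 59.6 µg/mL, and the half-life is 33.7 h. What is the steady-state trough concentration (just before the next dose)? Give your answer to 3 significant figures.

k = ln 2 / 33.7 = 0.02057 h⁻¹
Fraction remaining after one interval: e^(−kτ) = e^(−0.02057 × 80.0) = 0.1929
R = 1 / (1 − 0.1929) = 1.239
Css,max = 59.6 × 1.239 = 73.85 µg/mL
Css,min = Css,max × e^(−kτ) = 73.85 × 0.1929 ≈ 14.2 µg/mL

14.2 µg/mL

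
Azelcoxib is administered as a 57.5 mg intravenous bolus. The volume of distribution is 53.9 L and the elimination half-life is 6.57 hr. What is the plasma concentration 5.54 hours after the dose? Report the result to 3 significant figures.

0.595 mg/L

C₀ = dose / V = 57.5 / 53.9 = 1.067 mg/L
k = ln 2 / 6.57 = 0.1055 hr⁻¹
C(t) = C₀ e^(−kt) = 1.067 × e^(−0.1055 × 5.54) = 1.067 × e^(−0.5845) = 1.067 × 0.5574 ≈ 0.595 mg/L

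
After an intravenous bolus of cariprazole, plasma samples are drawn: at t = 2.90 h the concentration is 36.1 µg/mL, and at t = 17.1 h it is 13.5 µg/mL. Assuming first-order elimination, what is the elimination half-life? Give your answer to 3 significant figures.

k = ln(C₁/C₂) / (t₂ − t₁) = ln(36.1/13.5) / (17.1 − 2.90)
  = 0.9836 / 14.20 = 0.06927 h⁻¹
t½ = ln 2 / k = ln 2 / 0.06927 ≈ 10.0 hours

10.0 hours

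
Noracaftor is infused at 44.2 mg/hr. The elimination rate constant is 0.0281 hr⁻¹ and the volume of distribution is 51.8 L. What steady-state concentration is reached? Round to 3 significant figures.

CL = k · V = 0.0281 × 51.8 = 1.456 L/hr
Css = rate / CL = 44.2 / 1.456 ≈ 30.4 mg/L

30.4 mg/L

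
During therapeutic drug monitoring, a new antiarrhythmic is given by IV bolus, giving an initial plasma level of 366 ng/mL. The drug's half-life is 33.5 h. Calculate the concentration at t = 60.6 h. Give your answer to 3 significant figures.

104 ng/mL

k = ln 2 / 33.5 = 0.02069 h⁻¹
C(t) = C₀ e^(−kt) = 366 × e^(−0.02069 × 60.6) = 366 × e^(−1.254) = 366 × 0.2854 ≈ 104 ng/mL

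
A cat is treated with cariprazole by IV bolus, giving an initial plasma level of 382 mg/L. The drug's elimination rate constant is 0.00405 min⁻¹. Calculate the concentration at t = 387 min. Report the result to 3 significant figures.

C(t) = C₀ e^(−kt) = 382 × e^(−0.004050 × 387) = 382 × e^(−1.567) = 382 × 0.2086 ≈ 79.7 mg/L

79.7 mg/L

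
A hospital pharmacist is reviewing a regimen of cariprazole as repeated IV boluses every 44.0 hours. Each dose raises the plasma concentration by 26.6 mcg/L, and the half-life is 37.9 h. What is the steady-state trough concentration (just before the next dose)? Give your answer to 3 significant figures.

k = ln 2 / 37.9 = 0.01829 h⁻¹
Fraction remaining after one interval: e^(−kτ) = e^(−0.01829 × 44.0) = 0.4472
R = 1 / (1 − 0.4472) = 1.809
Css,max = 26.6 × 1.809 = 48.12 mcg/L
Css,min = Css,max × e^(−kτ) = 48.12 × 0.4472 ≈ 21.5 mcg/L

21.5 mcg/L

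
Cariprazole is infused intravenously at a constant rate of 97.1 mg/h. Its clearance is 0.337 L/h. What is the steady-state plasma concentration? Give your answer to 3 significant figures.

Css = infusion rate / CL = 97.1 / 0.337 ≈ 288 mg/L

288 mg/L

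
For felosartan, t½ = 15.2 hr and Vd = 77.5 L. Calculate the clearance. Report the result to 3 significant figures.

k = ln 2 / t½ = ln 2 / 15.2 = 0.04560 hr⁻¹
CL = k · V = 0.04560 × 77.5 ≈ 3.53 L/hr

3.53 L/hr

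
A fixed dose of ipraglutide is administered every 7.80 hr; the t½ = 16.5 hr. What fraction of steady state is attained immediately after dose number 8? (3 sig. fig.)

k = ln 2 / 16.5 = 0.04201 hr⁻¹
f_n = 1 − e^(−nkτ) = 1 − e^(−8 × 0.04201 × 7.80) = 1 − e^(−2.621) = 1 − 0.07270 ≈ 0.927

0.927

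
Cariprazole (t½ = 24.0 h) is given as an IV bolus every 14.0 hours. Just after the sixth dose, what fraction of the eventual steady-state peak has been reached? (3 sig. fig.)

0.912

k = ln 2 / 24.0 = 0.02888 h⁻¹
f_n = 1 − e^(−nkτ) = 1 − e^(−6 × 0.02888 × 14.0) = 1 − e^(−2.426) = 1 − 0.08839 ≈ 0.912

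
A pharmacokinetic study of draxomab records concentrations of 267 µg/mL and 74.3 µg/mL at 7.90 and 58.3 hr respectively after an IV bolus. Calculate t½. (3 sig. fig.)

k = ln(C₁/C₂) / (t₂ − t₁) = ln(267/74.3) / (58.3 − 7.90)
  = 1.279 / 50.40 = 0.02538 hr⁻¹
t½ = ln 2 / k = ln 2 / 0.02538 ≈ 27.3 hours

27.3 hours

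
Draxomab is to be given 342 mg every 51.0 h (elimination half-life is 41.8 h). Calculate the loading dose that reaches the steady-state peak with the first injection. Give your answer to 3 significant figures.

599 mg

k = ln 2 / 41.8 = 0.01658 h⁻¹
Accumulation ratio R = 1 / (1 − e^(−kτ)) = 1 / (1 − e^(−0.01658×51.0)) = 1 / (1 − 0.4293) = 1.752
Loading dose = maintenance dose × R = 342 × 1.752 ≈ 599 mg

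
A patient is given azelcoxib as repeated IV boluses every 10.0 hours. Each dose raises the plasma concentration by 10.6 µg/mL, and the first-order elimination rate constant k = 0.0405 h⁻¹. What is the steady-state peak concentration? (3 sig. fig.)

Fraction remaining after one interval: e^(−kτ) = e^(−0.04050 × 10.0) = 0.6670
R = 1 / (1 − 0.6670) = 3.003
Css,max = 10.6 × 3.003 ≈ 31.8 µg/mL

31.8 µg/mL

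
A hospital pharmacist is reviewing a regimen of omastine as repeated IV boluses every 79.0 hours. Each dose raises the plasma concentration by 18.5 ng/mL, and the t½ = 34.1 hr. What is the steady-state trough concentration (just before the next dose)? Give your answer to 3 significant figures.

k = ln 2 / 34.1 = 0.02033 hr⁻¹
Fraction remaining after one interval: e^(−kτ) = e^(−0.02033 × 79.0) = 0.2007
R = 1 / (1 − 0.2007) = 1.251
Css,max = 18.5 × 1.251 = 23.15 ng/mL
Css,min = Css,max × e^(−kτ) = 23.15 × 0.2007 ≈ 4.65 ng/mL

4.65 ng/mL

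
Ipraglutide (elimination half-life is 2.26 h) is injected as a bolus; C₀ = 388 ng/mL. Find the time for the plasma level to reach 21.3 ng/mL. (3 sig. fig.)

9.46 hours

k = ln 2 / 2.26 = 0.3067 h⁻¹
C(t) = C₀ e^(−kt)  ⇒  t = ln(C₀/C) / k
t = ln(388/21.3) / 0.3067 = 2.902 / 0.3067 ≈ 9.46 hours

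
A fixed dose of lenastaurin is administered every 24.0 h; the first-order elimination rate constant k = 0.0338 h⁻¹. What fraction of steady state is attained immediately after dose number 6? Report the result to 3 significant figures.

0.992

f_n = 1 − e^(−nkτ) = 1 − e^(−6 × 0.03380 × 24.0) = 1 − e^(−4.867) = 1 − 0.007695 ≈ 0.992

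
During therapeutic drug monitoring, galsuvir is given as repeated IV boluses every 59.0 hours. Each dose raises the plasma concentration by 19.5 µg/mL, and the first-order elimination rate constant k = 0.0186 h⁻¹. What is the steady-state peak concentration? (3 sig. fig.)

Fraction remaining after one interval: e^(−kτ) = e^(−0.01860 × 59.0) = 0.3337
R = 1 / (1 − 0.3337) = 1.501
Css,max = 19.5 × 1.501 ≈ 29.3 µg/mL

29.3 µg/mL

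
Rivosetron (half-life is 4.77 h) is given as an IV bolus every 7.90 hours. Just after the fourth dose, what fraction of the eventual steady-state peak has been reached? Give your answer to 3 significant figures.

k = ln 2 / 4.77 = 0.1453 h⁻¹
f_n = 1 − e^(−nkτ) = 1 − e^(−4 × 0.1453 × 7.90) = 1 − e^(−4.592) = 1 − 0.01013 ≈ 0.990

0.990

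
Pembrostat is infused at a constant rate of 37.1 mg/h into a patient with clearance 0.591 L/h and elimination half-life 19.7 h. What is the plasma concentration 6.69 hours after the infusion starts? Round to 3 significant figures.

13.2 mg/L

Css = rate / CL = 37.1 / 0.591 = 62.77 mg/L
k = ln 2 / 19.7 = 0.03519 h⁻¹
C(t) = Css (1 − e^(−kt)) = 62.77 × (1 − e^(−0.2354)) = 62.77 × 0.2097 ≈ 13.2 mg/L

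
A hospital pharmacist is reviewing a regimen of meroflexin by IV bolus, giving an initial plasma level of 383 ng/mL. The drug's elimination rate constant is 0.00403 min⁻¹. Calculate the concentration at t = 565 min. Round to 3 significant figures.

39.3 ng/mL

C(t) = C₀ e^(−kt) = 383 × e^(−0.004030 × 565) = 383 × e^(−2.277) = 383 × 0.1026 ≈ 39.3 ng/mL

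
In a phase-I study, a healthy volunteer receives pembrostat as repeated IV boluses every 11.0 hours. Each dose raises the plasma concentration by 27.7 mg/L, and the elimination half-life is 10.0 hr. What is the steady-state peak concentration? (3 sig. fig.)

k = ln 2 / 10.0 = 0.06931 hr⁻¹
Fraction remaining after one interval: e^(−kτ) = e^(−0.06931 × 11.0) = 0.4665
R = 1 / (1 − 0.4665) = 1.874
Css,max = 27.7 × 1.874 ≈ 51.9 mg/L

51.9 mg/L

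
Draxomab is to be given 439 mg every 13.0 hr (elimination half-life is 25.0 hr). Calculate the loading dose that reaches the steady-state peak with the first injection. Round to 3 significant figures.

1450 mg

k = ln 2 / 25.0 = 0.02773 hr⁻¹
Accumulation ratio R = 1 / (1 − e^(−kτ)) = 1 / (1 − e^(−0.02773×13.0)) = 1 / (1 − 0.6974) = 3.304
Loading dose = maintenance dose × R = 439 × 3.304 ≈ 1450 mg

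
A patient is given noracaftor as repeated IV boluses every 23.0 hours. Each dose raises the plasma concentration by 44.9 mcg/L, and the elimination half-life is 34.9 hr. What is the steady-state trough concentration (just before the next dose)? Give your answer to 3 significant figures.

k = ln 2 / 34.9 = 0.01986 hr⁻¹
Fraction remaining after one interval: e^(−kτ) = e^(−0.01986 × 23.0) = 0.6333
R = 1 / (1 − 0.6333) = 2.727
Css,max = 44.9 × 2.727 = 122.4 mcg/L
Css,min = Css,max × e^(−kτ) = 122.4 × 0.6333 ≈ 77.5 mcg/L

77.5 mcg/L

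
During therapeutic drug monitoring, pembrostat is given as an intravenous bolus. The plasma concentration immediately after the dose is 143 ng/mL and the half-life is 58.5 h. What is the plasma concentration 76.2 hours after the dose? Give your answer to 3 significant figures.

58.0 ng/mL

k = ln 2 / 58.5 = 0.01185 h⁻¹
76.2 h is 1.303 half-lives, so C = 143 × (1/2)^1.303 = 143 × 0.4054 ≈ 58.0 ng/mL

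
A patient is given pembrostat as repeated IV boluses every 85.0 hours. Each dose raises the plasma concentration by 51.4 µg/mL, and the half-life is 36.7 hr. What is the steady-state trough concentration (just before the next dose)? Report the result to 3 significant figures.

k = ln 2 / 36.7 = 0.01889 hr⁻¹
Fraction remaining after one interval: e^(−kτ) = e^(−0.01889 × 85.0) = 0.2008
R = 1 / (1 − 0.2008) = 1.251
Css,max = 51.4 × 1.251 = 64.32 µg/mL
Css,min = Css,max × e^(−kτ) = 64.32 × 0.2008 ≈ 12.9 µg/mL

12.9 µg/mL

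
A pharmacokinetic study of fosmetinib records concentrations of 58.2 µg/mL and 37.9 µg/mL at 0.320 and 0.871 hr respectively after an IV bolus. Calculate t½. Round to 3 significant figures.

k = ln(C₁/C₂) / (t₂ − t₁) = ln(58.2/37.9) / (0.871 − 0.320)
  = 0.4289 / 0.5510 = 0.7785 hr⁻¹
t½ = ln 2 / k = ln 2 / 0.7785 ≈ 0.890 hours

0.890 hours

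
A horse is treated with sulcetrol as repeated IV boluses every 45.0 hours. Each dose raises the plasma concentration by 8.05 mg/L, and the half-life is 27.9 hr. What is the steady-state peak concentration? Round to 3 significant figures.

12.0 mg/L

k = ln 2 / 27.9 = 0.02484 hr⁻¹
Fraction remaining after one interval: e^(−kτ) = e^(−0.02484 × 45.0) = 0.3269
R = 1 / (1 − 0.3269) = 1.486
Css,max = 8.05 × 1.486 ≈ 12.0 mg/L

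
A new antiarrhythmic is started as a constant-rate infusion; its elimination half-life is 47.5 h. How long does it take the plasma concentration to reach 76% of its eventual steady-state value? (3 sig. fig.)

97.8 hours

k = ln 2 / 47.5 = 0.01459 h⁻¹
f = 1 − e^(−kt)  ⇒  t = −ln(1 − f) / k
t = −ln(1 − 0.76) / 0.01459 = 1.427 / 0.01459 ≈ 97.8 hours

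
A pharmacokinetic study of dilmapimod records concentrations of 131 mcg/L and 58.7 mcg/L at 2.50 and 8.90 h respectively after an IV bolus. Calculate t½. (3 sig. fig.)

k = ln(C₁/C₂) / (t₂ − t₁) = ln(131/58.7) / (8.90 − 2.50)
  = 0.8028 / 6.400 = 0.1254 h⁻¹
t½ = ln 2 / k = ln 2 / 0.1254 ≈ 5.53 hours

5.53 hours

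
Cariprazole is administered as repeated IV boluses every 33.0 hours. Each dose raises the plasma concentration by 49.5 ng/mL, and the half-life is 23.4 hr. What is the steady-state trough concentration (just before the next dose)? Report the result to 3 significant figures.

29.9 ng/mL

k = ln 2 / 23.4 = 0.02962 hr⁻¹
Fraction remaining after one interval: e^(−kτ) = e^(−0.02962 × 33.0) = 0.3762
R = 1 / (1 − 0.3762) = 1.603
Css,max = 49.5 × 1.603 = 79.36 ng/mL
Css,min = Css,max × e^(−kτ) = 79.36 × 0.3762 ≈ 29.9 ng/mL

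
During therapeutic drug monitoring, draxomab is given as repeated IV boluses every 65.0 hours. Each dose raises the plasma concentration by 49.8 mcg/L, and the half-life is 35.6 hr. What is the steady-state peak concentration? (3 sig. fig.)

k = ln 2 / 35.6 = 0.01947 hr⁻¹
Fraction remaining after one interval: e^(−kτ) = e^(−0.01947 × 65.0) = 0.2821
R = 1 / (1 − 0.2821) = 1.393
Css,max = 49.8 × 1.393 ≈ 69.4 mcg/L

69.4 mcg/L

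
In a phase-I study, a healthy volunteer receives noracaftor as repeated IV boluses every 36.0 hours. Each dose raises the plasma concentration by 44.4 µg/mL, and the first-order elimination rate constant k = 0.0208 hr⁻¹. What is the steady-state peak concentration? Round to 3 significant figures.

Fraction remaining after one interval: e^(−kτ) = e^(−0.02080 × 36.0) = 0.4729
R = 1 / (1 − 0.4729) = 1.897
Css,max = 44.4 × 1.897 ≈ 84.2 µg/mL

84.2 µg/mL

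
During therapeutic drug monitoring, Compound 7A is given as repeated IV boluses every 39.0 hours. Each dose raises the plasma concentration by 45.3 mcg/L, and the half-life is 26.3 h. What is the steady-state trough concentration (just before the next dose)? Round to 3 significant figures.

k = ln 2 / 26.3 = 0.02636 h⁻¹
Fraction remaining after one interval: e^(−kτ) = e^(−0.02636 × 39.0) = 0.3578
R = 1 / (1 − 0.3578) = 1.557
Css,max = 45.3 × 1.557 = 70.54 mcg/L
Css,min = Css,max × e^(−kτ) = 70.54 × 0.3578 ≈ 25.2 mcg/L

25.2 mcg/L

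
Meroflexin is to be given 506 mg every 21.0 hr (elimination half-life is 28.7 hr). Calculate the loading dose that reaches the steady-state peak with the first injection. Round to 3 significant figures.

k = ln 2 / 28.7 = 0.02415 hr⁻¹
Accumulation ratio R = 1 / (1 − e^(−kτ)) = 1 / (1 − e^(−0.02415×21.0)) = 1 / (1 − 0.6022) = 2.514
Loading dose = maintenance dose × R = 506 × 2.514 ≈ 1270 mg

1270 mg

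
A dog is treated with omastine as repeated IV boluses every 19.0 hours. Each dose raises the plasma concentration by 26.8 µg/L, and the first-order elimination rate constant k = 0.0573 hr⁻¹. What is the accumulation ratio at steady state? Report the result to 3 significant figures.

1.51

Fraction remaining after one interval: e^(−kτ) = e^(−0.05730 × 19.0) = 0.3367
R = 1 / (1 − 0.3367) = 1 / 0.6633 ≈ 1.51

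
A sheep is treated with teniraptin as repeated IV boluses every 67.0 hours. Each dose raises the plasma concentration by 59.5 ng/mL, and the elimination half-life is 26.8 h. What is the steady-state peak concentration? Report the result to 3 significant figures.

72.3 ng/mL

k = ln 2 / 26.8 = 0.02586 h⁻¹
Fraction remaining after one interval: e^(−kτ) = e^(−0.02586 × 67.0) = 0.1768
R = 1 / (1 − 0.1768) = 1.215
Css,max = 59.5 × 1.215 ≈ 72.3 ng/mL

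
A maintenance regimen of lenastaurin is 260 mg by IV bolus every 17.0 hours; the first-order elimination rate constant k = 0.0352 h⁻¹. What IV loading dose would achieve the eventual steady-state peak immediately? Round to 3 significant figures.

577 mg

Accumulation ratio R = 1 / (1 − e^(−kτ)) = 1 / (1 − e^(−0.03520×17.0)) = 1 / (1 − 0.5497) = 2.221
Loading dose = maintenance dose × R = 260 × 2.221 ≈ 577 mg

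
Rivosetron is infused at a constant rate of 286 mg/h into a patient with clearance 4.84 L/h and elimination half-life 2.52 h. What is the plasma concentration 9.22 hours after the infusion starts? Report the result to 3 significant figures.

Css = rate / CL = 286 / 4.84 = 59.09 mg/L
k = ln 2 / 2.52 = 0.2751 h⁻¹
C(t) = Css (1 − e^(−kt)) = 59.09 × (1 − e^(−2.536)) = 59.09 × 0.9208 ≈ 54.4 mg/L

54.4 mg/L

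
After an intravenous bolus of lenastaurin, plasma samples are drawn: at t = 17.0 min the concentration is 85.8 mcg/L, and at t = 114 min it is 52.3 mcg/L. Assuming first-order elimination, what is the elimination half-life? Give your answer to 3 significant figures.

k = ln(C₁/C₂) / (t₂ − t₁) = ln(85.8/52.3) / (114 − 17.0)
  = 0.4950 / 97.00 = 0.005103 min⁻¹
t½ = ln 2 / k = ln 2 / 0.005103 ≈ 136 minutes

136 minutes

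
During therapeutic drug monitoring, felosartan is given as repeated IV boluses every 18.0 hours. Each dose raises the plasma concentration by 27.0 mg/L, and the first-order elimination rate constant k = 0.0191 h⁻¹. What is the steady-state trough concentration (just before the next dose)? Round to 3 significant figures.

Fraction remaining after one interval: e^(−kτ) = e^(−0.01910 × 18.0) = 0.7091
R = 1 / (1 − 0.7091) = 3.437
Css,max = 27.0 × 3.437 = 92.81 mg/L
Css,min = Css,max × e^(−kτ) = 92.81 × 0.7091 ≈ 65.8 mg/L

65.8 mg/L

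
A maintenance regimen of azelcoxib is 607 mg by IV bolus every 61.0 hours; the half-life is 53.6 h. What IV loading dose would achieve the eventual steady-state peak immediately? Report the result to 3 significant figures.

k = ln 2 / 53.6 = 0.01293 h⁻¹
Accumulation ratio R = 1 / (1 − e^(−kτ)) = 1 / (1 − e^(−0.01293×61.0)) = 1 / (1 − 0.4544) = 1.833
Loading dose = maintenance dose × R = 607 × 1.833 ≈ 1110 mg

1110 mg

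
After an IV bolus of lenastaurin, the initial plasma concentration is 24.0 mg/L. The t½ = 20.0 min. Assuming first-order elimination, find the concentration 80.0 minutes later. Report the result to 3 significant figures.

1.50 mg/L

k = ln 2 / 20.0 = 0.03466 min⁻¹
80.0 min is 4.000 half-lives, so C = 24.0 × (1/2)^4.000 = 24.0 × 0.06250 ≈ 1.50 mg/L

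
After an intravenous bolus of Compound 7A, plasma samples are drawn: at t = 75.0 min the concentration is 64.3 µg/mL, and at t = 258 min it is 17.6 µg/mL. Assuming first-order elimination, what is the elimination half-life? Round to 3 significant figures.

k = ln(C₁/C₂) / (t₂ − t₁) = ln(64.3/17.6) / (258 − 75.0)
  = 1.296 / 183.0 = 0.007080 min⁻¹
t½ = ln 2 / k = ln 2 / 0.007080 ≈ 97.9 minutes

97.9 minutes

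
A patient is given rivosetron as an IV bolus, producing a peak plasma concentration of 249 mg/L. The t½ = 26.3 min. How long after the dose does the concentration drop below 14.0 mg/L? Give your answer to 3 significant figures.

k = ln 2 / 26.3 = 0.02636 min⁻¹
C(t) = C₀ e^(−kt)  ⇒  t = ln(C₀/C) / k
t = ln(249/14.0) / 0.02636 = 2.878 / 0.02636 ≈ 109 minutes

109 minutes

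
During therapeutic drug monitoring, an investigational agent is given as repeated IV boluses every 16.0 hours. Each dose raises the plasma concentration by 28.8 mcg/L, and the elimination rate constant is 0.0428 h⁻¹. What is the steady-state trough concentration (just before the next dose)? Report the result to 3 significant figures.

29.3 mcg/L

Fraction remaining after one interval: e^(−kτ) = e^(−0.04280 × 16.0) = 0.5042
R = 1 / (1 − 0.5042) = 2.017
Css,max = 28.8 × 2.017 = 58.09 mcg/L
Css,min = Css,max × e^(−kτ) = 58.09 × 0.5042 ≈ 29.3 mcg/L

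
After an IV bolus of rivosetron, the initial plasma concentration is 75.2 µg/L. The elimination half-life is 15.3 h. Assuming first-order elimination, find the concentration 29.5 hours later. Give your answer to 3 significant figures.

19.8 µg/L

k = ln 2 / 15.3 = 0.04530 h⁻¹
29.5 h is 1.928 half-lives, so C = 75.2 × (1/2)^1.928 = 75.2 × 0.2628 ≈ 19.8 µg/L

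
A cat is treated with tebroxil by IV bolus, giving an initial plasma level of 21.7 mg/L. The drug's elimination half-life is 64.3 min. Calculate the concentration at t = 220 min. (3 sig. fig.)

2.03 mg/L

k = ln 2 / 64.3 = 0.01078 min⁻¹
220 min is 3.421 half-lives, so C = 21.7 × (1/2)^3.421 = 21.7 × 0.09333 ≈ 2.03 mg/L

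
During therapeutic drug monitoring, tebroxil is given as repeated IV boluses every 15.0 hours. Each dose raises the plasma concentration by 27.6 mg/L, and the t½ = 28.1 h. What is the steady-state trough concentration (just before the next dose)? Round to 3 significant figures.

61.6 mg/L

k = ln 2 / 28.1 = 0.02467 h⁻¹
Fraction remaining after one interval: e^(−kτ) = e^(−0.02467 × 15.0) = 0.6907
R = 1 / (1 − 0.6907) = 3.233
Css,max = 27.6 × 3.233 = 89.24 mg/L
Css,min = Css,max × e^(−kτ) = 89.24 × 0.6907 ≈ 61.6 mg/L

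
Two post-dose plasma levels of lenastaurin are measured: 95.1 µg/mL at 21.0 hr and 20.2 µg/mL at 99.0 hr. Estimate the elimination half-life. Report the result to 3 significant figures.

k = ln(C₁/C₂) / (t₂ − t₁) = ln(95.1/20.2) / (99.0 − 21.0)
  = 1.549 / 78.00 = 0.01986 hr⁻¹
t½ = ln 2 / k = ln 2 / 0.01986 ≈ 34.9 hours

34.9 hours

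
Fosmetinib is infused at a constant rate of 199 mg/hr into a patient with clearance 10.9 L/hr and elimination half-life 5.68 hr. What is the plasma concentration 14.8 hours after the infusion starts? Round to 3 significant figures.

Css = rate / CL = 199 / 10.9 = 18.26 mg/L
k = ln 2 / 5.68 = 0.1220 hr⁻¹
C(t) = Css (1 − e^(−kt)) = 18.26 × (1 − e^(−1.806)) = 18.26 × 0.8357 ≈ 15.3 mg/L

15.3 mg/L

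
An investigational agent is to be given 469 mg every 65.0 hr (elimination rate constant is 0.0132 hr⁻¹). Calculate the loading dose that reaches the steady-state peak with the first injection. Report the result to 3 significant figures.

814 mg

Accumulation ratio R = 1 / (1 − e^(−kτ)) = 1 / (1 − e^(−0.01320×65.0)) = 1 / (1 − 0.4240) = 1.736
Loading dose = maintenance dose × R = 469 × 1.736 ≈ 814 mg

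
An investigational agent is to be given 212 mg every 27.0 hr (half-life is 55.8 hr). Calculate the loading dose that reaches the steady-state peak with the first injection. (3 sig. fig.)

k = ln 2 / 55.8 = 0.01242 hr⁻¹
Accumulation ratio R = 1 / (1 − e^(−kτ)) = 1 / (1 − e^(−0.01242×27.0)) = 1 / (1 − 0.7151) = 3.509
Loading dose = maintenance dose × R = 212 × 3.509 ≈ 744 mg

744 mg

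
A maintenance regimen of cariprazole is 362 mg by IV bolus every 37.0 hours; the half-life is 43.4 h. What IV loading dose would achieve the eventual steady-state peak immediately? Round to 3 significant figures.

k = ln 2 / 43.4 = 0.01597 h⁻¹
Accumulation ratio R = 1 / (1 − e^(−kτ)) = 1 / (1 − e^(−0.01597×37.0)) = 1 / (1 − 0.5538) = 2.241
Loading dose = maintenance dose × R = 362 × 2.241 ≈ 811 mg

811 mg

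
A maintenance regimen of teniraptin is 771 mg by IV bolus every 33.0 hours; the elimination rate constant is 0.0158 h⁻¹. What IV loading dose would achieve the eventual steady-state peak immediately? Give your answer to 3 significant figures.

Accumulation ratio R = 1 / (1 − e^(−kτ)) = 1 / (1 − e^(−0.01580×33.0)) = 1 / (1 − 0.5937) = 2.461
Loading dose = maintenance dose × R = 771 × 2.461 ≈ 1900 mg

1900 mg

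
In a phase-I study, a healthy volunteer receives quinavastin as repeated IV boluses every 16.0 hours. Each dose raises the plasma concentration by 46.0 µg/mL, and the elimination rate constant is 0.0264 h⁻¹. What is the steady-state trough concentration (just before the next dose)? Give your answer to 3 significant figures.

Fraction remaining after one interval: e^(−kτ) = e^(−0.02640 × 16.0) = 0.6555
R = 1 / (1 − 0.6555) = 2.903
Css,max = 46.0 × 2.903 = 133.5 µg/mL
Css,min = Css,max × e^(−kτ) = 133.5 × 0.6555 ≈ 87.5 µg/mL

87.5 µg/mL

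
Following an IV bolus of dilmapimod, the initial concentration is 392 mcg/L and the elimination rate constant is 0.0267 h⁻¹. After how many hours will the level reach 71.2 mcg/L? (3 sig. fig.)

63.9 hours

C(t) = C₀ e^(−kt)  ⇒  t = ln(C₀/C) / k
t = ln(392/71.2) / 0.02670 = 1.706 / 0.02670 ≈ 63.9 hours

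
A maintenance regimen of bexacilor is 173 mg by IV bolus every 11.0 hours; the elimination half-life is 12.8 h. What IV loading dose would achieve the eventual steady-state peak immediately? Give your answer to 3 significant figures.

k = ln 2 / 12.8 = 0.05415 h⁻¹
Accumulation ratio R = 1 / (1 − e^(−kτ)) = 1 / (1 − e^(−0.05415×11.0)) = 1 / (1 − 0.5512) = 2.228
Loading dose = maintenance dose × R = 173 × 2.228 ≈ 385 mg

385 mg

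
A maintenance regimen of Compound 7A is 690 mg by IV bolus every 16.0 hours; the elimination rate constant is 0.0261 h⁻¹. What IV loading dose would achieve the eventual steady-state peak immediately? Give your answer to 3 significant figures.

Accumulation ratio R = 1 / (1 − e^(−kτ)) = 1 / (1 − e^(−0.02610×16.0)) = 1 / (1 − 0.6586) = 2.929
Loading dose = maintenance dose × R = 690 × 2.929 ≈ 2020 mg

2020 mg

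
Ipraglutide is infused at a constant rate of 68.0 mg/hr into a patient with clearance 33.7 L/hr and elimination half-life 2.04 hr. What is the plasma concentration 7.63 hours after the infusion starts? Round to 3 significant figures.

1.87 µg/mL

Css = rate / CL = 68.0 / 33.7 = 2.018 µg/mL
k = ln 2 / 2.04 = 0.3398 hr⁻¹
C(t) = Css (1 − e^(−kt)) = 2.018 × (1 − e^(−2.593)) = 2.018 × 0.9252 ≈ 1.87 µg/mL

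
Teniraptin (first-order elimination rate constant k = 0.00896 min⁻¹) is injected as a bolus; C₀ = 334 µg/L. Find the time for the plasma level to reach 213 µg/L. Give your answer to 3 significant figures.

C(t) = C₀ e^(−kt)  ⇒  t = ln(C₀/C) / k
t = ln(334/213) / 0.008960 = 0.4498 / 0.008960 ≈ 50.2 minutes

50.2 minutes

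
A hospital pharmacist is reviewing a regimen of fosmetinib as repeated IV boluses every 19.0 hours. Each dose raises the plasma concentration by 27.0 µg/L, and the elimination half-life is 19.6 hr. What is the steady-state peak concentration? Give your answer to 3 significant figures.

k = ln 2 / 19.6 = 0.03536 hr⁻¹
Fraction remaining after one interval: e^(−kτ) = e^(−0.03536 × 19.0) = 0.5107
R = 1 / (1 − 0.5107) = 2.044
Css,max = 27.0 × 2.044 ≈ 55.2 µg/L

55.2 µg/L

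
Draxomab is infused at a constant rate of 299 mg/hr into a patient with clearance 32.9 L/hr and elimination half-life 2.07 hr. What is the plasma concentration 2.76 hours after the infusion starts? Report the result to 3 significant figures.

5.48 mg/L

Css = rate / CL = 299 / 32.9 = 9.088 mg/L
k = ln 2 / 2.07 = 0.3349 hr⁻¹
C(t) = Css (1 − e^(−kt)) = 9.088 × (1 − e^(−0.9242)) = 9.088 × 0.6031 ≈ 5.48 mg/L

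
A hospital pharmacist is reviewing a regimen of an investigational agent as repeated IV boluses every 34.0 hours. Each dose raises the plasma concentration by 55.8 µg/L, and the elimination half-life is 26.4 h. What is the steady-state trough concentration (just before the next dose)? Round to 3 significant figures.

38.7 µg/L

k = ln 2 / 26.4 = 0.02626 h⁻¹
Fraction remaining after one interval: e^(−kτ) = e^(−0.02626 × 34.0) = 0.4096
R = 1 / (1 − 0.4096) = 1.694
Css,max = 55.8 × 1.694 = 94.50 µg/L
Css,min = Css,max × e^(−kτ) = 94.50 × 0.4096 ≈ 38.7 µg/L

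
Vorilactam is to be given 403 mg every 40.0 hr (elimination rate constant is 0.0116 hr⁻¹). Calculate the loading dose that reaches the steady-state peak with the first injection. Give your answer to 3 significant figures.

1090 mg

Accumulation ratio R = 1 / (1 − e^(−kτ)) = 1 / (1 − e^(−0.01160×40.0)) = 1 / (1 − 0.6288) = 2.694
Loading dose = maintenance dose × R = 403 × 2.694 ≈ 1090 mg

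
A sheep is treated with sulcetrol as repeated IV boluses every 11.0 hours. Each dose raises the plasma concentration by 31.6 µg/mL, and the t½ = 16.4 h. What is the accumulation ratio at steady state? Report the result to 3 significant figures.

2.69

k = ln 2 / 16.4 = 0.04227 h⁻¹
Fraction remaining after one interval: e^(−kτ) = e^(−0.04227 × 11.0) = 0.6282
R = 1 / (1 − 0.6282) = 1 / 0.3718 ≈ 2.69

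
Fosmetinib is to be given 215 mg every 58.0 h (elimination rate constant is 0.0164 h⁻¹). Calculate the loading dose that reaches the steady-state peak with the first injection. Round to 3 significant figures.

350 mg

Accumulation ratio R = 1 / (1 − e^(−kτ)) = 1 / (1 − e^(−0.01640×58.0)) = 1 / (1 − 0.3863) = 1.629
Loading dose = maintenance dose × R = 215 × 1.629 ≈ 350 mg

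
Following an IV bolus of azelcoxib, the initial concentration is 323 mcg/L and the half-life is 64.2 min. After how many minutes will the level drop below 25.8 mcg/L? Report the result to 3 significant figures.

k = ln 2 / 64.2 = 0.01080 min⁻¹
C(t) = C₀ e^(−kt)  ⇒  t = ln(C₀/C) / k
t = ln(323/25.8) / 0.01080 = 2.527 / 0.01080 ≈ 234 minutes

234 minutes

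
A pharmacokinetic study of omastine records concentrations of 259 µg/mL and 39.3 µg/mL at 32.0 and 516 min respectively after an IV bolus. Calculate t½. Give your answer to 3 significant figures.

k = ln(C₁/C₂) / (t₂ − t₁) = ln(259/39.3) / (516 − 32.0)
  = 1.886 / 484.0 = 0.003896 min⁻¹
t½ = ln 2 / k = ln 2 / 0.003896 ≈ 178 minutes

178 minutes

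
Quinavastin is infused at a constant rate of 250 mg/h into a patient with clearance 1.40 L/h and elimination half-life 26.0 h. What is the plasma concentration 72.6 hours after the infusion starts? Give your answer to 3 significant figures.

Css = rate / CL = 250 / 1.40 = 178.6 µg/mL
k = ln 2 / 26.0 = 0.02666 h⁻¹
C(t) = Css (1 − e^(−kt)) = 178.6 × (1 − e^(−1.935)) = 178.6 × 0.8556 ≈ 153 µg/mL

153 µg/mL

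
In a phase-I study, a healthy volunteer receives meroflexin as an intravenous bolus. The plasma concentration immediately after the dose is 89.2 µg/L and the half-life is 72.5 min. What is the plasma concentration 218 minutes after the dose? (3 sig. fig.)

k = ln 2 / 72.5 = 0.009561 min⁻¹
218 min is 3.007 half-lives, so C = 89.2 × (1/2)^3.007 = 89.2 × 0.1244 ≈ 11.1 µg/L

11.1 µg/L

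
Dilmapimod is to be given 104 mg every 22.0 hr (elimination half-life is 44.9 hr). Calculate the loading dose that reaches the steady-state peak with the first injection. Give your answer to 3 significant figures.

361 mg

k = ln 2 / 44.9 = 0.01544 hr⁻¹
Accumulation ratio R = 1 / (1 − e^(−kτ)) = 1 / (1 − e^(−0.01544×22.0)) = 1 / (1 − 0.7120) = 3.473
Loading dose = maintenance dose × R = 104 × 3.473 ≈ 361 mg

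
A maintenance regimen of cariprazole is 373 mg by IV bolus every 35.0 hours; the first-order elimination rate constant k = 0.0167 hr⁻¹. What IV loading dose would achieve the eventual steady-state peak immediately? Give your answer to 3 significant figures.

843 mg

Accumulation ratio R = 1 / (1 − e^(−kτ)) = 1 / (1 − e^(−0.01670×35.0)) = 1 / (1 − 0.5574) = 2.259
Loading dose = maintenance dose × R = 373 × 2.259 ≈ 843 mg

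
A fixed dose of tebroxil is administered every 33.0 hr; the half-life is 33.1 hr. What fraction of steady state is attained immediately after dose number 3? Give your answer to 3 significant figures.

0.874

k = ln 2 / 33.1 = 0.02094 hr⁻¹
f_n = 1 − e^(−nkτ) = 1 − e^(−3 × 0.02094 × 33.0) = 1 − e^(−2.073) = 1 − 0.1258 ≈ 0.874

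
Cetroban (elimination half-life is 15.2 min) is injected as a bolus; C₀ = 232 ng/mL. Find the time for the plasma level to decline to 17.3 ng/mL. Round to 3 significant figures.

56.9 minutes

k = ln 2 / 15.2 = 0.04560 min⁻¹
C(t) = C₀ e^(−kt)  ⇒  t = ln(C₀/C) / k
t = ln(232/17.3) / 0.04560 = 2.596 / 0.04560 ≈ 56.9 minutes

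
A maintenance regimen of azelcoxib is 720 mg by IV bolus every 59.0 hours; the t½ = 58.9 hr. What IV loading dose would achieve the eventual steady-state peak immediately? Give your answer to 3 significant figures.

k = ln 2 / 58.9 = 0.01177 hr⁻¹
Accumulation ratio R = 1 / (1 − e^(−kτ)) = 1 / (1 − e^(−0.01177×59.0)) = 1 / (1 − 0.4994) = 1.998
Loading dose = maintenance dose × R = 720 × 1.998 ≈ 1440 mg

1440 mg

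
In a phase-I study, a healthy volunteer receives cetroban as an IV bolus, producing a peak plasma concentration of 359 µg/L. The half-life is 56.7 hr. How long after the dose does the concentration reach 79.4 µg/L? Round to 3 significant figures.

123 hours

k = ln 2 / 56.7 = 0.01222 hr⁻¹
C(t) = C₀ e^(−kt)  ⇒  t = ln(C₀/C) / k
t = ln(359/79.4) / 0.01222 = 1.509 / 0.01222 ≈ 123 hours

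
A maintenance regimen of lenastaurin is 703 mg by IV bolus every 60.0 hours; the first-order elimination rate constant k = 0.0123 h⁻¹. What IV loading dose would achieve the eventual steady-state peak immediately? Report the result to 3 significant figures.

Accumulation ratio R = 1 / (1 − e^(−kτ)) = 1 / (1 − e^(−0.01230×60.0)) = 1 / (1 − 0.4781) = 1.916
Loading dose = maintenance dose × R = 703 × 1.916 ≈ 1350 mg

1350 mg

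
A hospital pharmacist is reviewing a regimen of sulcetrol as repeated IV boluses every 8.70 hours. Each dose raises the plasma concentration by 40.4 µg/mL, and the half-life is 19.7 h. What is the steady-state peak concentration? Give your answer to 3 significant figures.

153 µg/mL

k = ln 2 / 19.7 = 0.03519 h⁻¹
Fraction remaining after one interval: e^(−kτ) = e^(−0.03519 × 8.70) = 0.7363
R = 1 / (1 − 0.7363) = 3.792
Css,max = 40.4 × 3.792 ≈ 153 µg/mL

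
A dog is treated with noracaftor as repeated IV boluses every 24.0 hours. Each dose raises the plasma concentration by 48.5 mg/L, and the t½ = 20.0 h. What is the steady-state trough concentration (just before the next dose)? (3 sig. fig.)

37.4 mg/L

k = ln 2 / 20.0 = 0.03466 h⁻¹
Fraction remaining after one interval: e^(−kτ) = e^(−0.03466 × 24.0) = 0.4353
R = 1 / (1 − 0.4353) = 1.771
Css,max = 48.5 × 1.771 = 85.88 mg/L
Css,min = Css,max × e^(−kτ) = 85.88 × 0.4353 ≈ 37.4 mg/L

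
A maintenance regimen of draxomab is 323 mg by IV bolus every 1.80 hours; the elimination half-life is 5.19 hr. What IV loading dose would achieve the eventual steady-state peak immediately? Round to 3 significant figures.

k = ln 2 / 5.19 = 0.1336 hr⁻¹
Accumulation ratio R = 1 / (1 − e^(−kτ)) = 1 / (1 − e^(−0.1336×1.80)) = 1 / (1 − 0.7863) = 4.680
Loading dose = maintenance dose × R = 323 × 4.680 ≈ 1510 mg

1510 mg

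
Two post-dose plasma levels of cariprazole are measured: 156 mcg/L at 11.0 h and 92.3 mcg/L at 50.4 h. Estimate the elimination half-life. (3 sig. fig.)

52.0 hours

k = ln(C₁/C₂) / (t₂ − t₁) = ln(156/92.3) / (50.4 − 11.0)
  = 0.5248 / 39.40 = 0.01332 h⁻¹
t½ = ln 2 / k = ln 2 / 0.01332 ≈ 52.0 hours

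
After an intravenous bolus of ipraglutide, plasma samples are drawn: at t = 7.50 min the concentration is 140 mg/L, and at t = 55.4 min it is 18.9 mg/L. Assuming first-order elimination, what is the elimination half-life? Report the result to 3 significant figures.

16.6 minutes

k = ln(C₁/C₂) / (t₂ − t₁) = ln(140/18.9) / (55.4 − 7.50)
  = 2.002 / 47.90 = 0.04181 min⁻¹
t½ = ln 2 / k = ln 2 / 0.04181 ≈ 16.6 minutes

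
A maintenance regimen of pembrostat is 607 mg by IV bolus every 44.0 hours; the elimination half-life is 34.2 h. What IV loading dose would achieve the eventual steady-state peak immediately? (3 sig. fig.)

k = ln 2 / 34.2 = 0.02027 h⁻¹
Accumulation ratio R = 1 / (1 − e^(−kτ)) = 1 / (1 − e^(−0.02027×44.0)) = 1 / (1 − 0.4099) = 1.695
Loading dose = maintenance dose × R = 607 × 1.695 ≈ 1030 mg

1030 mg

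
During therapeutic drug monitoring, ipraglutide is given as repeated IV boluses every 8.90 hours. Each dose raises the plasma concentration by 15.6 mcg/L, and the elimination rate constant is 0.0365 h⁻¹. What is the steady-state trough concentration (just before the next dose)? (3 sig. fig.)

Fraction remaining after one interval: e^(−kτ) = e^(−0.03650 × 8.90) = 0.7226
R = 1 / (1 − 0.7226) = 3.605
Css,max = 15.6 × 3.605 = 56.24 mcg/L
Css,min = Css,max × e^(−kτ) = 56.24 × 0.7226 ≈ 40.6 mcg/L

40.6 mcg/L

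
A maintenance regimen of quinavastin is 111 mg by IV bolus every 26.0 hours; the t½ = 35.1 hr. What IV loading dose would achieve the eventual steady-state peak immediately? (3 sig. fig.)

276 mg

k = ln 2 / 35.1 = 0.01975 hr⁻¹
Accumulation ratio R = 1 / (1 − e^(−kτ)) = 1 / (1 − e^(−0.01975×26.0)) = 1 / (1 − 0.5984) = 2.490
Loading dose = maintenance dose × R = 111 × 2.490 ≈ 276 mg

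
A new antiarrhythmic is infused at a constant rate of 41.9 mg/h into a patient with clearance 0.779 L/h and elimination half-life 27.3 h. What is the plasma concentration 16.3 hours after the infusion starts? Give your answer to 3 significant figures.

18.2 mg/L

Css = rate / CL = 41.9 / 0.779 = 53.79 mg/L
k = ln 2 / 27.3 = 0.02539 h⁻¹
C(t) = Css (1 − e^(−kt)) = 53.79 × (1 − e^(−0.4139)) = 53.79 × 0.3389 ≈ 18.2 mg/L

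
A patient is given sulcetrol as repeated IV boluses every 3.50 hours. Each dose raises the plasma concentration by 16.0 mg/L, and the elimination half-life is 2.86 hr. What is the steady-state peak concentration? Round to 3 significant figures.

28.0 mg/L

k = ln 2 / 2.86 = 0.2424 hr⁻¹
Fraction remaining after one interval: e^(−kτ) = e^(−0.2424 × 3.50) = 0.4282
R = 1 / (1 − 0.4282) = 1.749
Css,max = 16.0 × 1.749 ≈ 28.0 mg/L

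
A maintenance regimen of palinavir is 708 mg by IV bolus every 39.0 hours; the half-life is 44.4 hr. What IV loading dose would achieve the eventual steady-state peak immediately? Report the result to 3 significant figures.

1550 mg

k = ln 2 / 44.4 = 0.01561 hr⁻¹
Accumulation ratio R = 1 / (1 − e^(−kτ)) = 1 / (1 − e^(−0.01561×39.0)) = 1 / (1 − 0.5440) = 2.193
Loading dose = maintenance dose × R = 708 × 2.193 ≈ 1550 mg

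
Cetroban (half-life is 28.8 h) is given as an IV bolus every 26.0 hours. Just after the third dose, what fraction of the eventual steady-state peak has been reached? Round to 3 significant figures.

0.847

k = ln 2 / 28.8 = 0.02407 h⁻¹
f_n = 1 − e^(−nkτ) = 1 − e^(−3 × 0.02407 × 26.0) = 1 − e^(−1.877) = 1 − 0.1530 ≈ 0.847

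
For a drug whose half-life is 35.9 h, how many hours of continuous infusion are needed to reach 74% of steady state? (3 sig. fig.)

69.8 hours

k = ln 2 / 35.9 = 0.01931 h⁻¹
f = 1 − e^(−kt)  ⇒  t = −ln(1 − f) / k
t = −ln(1 − 0.74) / 0.01931 = 1.347 / 0.01931 ≈ 69.8 hours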